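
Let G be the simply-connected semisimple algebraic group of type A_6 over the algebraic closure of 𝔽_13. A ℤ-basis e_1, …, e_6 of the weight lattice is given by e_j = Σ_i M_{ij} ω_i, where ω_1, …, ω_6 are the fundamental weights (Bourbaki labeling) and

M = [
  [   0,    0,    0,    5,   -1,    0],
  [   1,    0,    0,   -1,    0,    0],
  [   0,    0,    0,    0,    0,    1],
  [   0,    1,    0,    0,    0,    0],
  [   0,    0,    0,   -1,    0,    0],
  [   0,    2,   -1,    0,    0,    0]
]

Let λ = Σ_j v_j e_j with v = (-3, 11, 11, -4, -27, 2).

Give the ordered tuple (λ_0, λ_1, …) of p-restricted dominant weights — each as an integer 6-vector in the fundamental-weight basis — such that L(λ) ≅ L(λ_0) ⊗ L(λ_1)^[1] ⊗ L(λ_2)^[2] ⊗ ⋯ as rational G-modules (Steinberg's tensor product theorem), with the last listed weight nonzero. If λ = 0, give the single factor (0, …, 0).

((7, 1, 2, 11, 4, 11),)

Converting to the ω-basis (c_i = row i of M dotted with v = (-3, 11, 11, -4, -27, 2)):
  c_1 = (0)·(-3) + (0)·(11) + (0)·(11) + (5)·(-4) + (-1)·(-27) + (0)·(2) = 7
  c_2 = (1)·(-3) + (0)·(11) + (0)·(11) + (-1)·(-4) + (0)·(-27) + (0)·(2) = 1
  c_3 = (0)·(-3) + (0)·(11) + (0)·(11) + (0)·(-4) + (0)·(-27) + (1)·(2) = 2
  c_4 = (0)·(-3) + (1)·(11) + (0)·(11) + (0)·(-4) + (0)·(-27) + (0)·(2) = 11
  c_5 = (0)·(-3) + (0)·(11) + (0)·(11) + (-1)·(-4) + (0)·(-27) + (0)·(2) = 4
  c_6 = (0)·(-3) + (2)·(11) + (-1)·(11) + (0)·(-4) + (0)·(-27) + (0)·(2) = 11
p = 13; digits c_i = Σ_j d_{ij}·13^j, 0 ≤ d_{ij} < 13:
  c_1 = 7 = 7·13^0
  c_2 = 1 = 1·13^0
  c_3 = 2 = 2·13^0
  c_4 = 11 = 11·13^0
  c_5 = 4 = 4·13^0
  c_6 = 11 = 11·13^0
Factor λ_0 = (7, 1, 2, 11, 4, 11)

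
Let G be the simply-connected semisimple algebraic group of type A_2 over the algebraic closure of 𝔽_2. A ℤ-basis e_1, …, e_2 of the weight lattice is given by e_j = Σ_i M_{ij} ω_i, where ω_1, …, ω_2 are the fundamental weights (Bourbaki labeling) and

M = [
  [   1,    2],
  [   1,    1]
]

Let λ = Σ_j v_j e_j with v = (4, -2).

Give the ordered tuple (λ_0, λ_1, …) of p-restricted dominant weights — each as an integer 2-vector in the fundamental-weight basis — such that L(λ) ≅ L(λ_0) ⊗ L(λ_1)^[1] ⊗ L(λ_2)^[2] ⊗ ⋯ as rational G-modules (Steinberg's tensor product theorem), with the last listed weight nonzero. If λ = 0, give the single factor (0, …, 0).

((0, 0), (0, 1))

ω-coordinates c = M·v, v = (4, -2):
  c_1 = 1·4 + (2)·(-2) = 0
  c_2 = 1·4 + (1)·(-2) = 2
Expand coordinatewise in base 2:
  c_1 = 0
  c_2 = 2 = 0·2^0 + 1·2^1
p-restricted factor λ_0 = (0, 0)
p-restricted factor λ_1 = (0, 1)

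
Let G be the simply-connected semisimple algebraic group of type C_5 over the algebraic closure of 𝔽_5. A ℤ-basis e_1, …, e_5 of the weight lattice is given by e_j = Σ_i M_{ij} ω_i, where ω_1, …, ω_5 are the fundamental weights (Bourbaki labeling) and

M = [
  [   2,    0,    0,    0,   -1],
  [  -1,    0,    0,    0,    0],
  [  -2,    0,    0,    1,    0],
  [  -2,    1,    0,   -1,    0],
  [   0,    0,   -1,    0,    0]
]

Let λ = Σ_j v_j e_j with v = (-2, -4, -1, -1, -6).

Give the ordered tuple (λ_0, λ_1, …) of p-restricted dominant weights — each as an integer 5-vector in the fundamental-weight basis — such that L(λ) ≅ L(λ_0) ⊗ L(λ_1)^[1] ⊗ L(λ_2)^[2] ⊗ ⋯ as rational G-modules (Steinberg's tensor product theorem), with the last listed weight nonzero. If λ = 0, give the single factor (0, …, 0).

In the fundamental-weight basis, λ has coordinates c = M·v (v = (-2, -4, -1, -1, -6)):
  c_1 = (2)·(-2) + (0)·(-4) + (0)·(-1) + (0)·(-1) + (-1)·(-6) = 2
  c_2 = (-1)·(-2) + (0)·(-4) + (0)·(-1) + (0)·(-1) + (0)·(-6) = 2
  c_3 = (-2)·(-2) + (0)·(-4) + (0)·(-1) + (1)·(-1) + (0)·(-6) = 3
  c_4 = (-2)·(-2) + (1)·(-4) + (0)·(-1) + (-1)·(-1) + (0)·(-6) = 1
  c_5 = (0)·(-2) + (0)·(-4) + (-1)·(-1) + (0)·(-1) + (0)·(-6) = 1
Expand coordinatewise in base 5:
  c_1 = 2 = 2·5^0
  c_2 = 2 = 2·5^0
  c_3 = 3 = 3·5^0
  c_4 = 1 = 1·5^0
  c_5 = 1 = 1·5^0
Factor λ_0 = (2, 2, 3, 1, 1)

((2, 2, 3, 1, 1),)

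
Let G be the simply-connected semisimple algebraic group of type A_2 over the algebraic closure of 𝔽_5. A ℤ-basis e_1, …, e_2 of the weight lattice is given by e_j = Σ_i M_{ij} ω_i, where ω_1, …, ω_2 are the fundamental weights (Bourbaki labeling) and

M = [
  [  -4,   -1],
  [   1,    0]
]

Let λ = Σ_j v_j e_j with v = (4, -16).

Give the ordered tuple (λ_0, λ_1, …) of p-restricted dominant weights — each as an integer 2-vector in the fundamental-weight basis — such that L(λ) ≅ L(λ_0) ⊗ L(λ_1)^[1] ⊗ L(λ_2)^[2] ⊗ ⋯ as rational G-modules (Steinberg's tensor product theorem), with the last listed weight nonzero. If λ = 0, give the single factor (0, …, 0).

Change of basis e → ω: c = M·v where v = (4, -16):
  c_1 = (-4)·(4) + (-1)·(-16) = 0
  c_2 = 1·4 + (0)·(-16) = 4
p = 5; digits c_i = Σ_j d_{ij}·5^j, 0 ≤ d_{ij} < 5:
  c_1 = 0
  c_2 = 4 = 4·5^0
Factor λ_0 = (0, 4)

((0, 4),)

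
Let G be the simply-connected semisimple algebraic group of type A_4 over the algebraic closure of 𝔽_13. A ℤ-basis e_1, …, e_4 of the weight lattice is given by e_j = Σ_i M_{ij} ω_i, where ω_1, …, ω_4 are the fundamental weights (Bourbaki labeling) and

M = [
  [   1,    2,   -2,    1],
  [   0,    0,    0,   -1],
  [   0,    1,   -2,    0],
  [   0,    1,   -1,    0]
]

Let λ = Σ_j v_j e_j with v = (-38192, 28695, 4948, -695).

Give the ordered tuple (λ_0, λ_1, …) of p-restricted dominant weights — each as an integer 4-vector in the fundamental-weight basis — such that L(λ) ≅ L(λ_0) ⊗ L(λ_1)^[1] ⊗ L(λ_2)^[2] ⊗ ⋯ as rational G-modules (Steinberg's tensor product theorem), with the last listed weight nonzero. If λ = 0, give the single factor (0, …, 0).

ω-coordinates c = M·v, v = (-38192, 28695, 4948, -695):
  c_1 = (1)·(-38192) + 2·28695 + (-2)·(4948) + (1)·(-695) = 8607
  c_2 = (0)·(-38192) + 0·28695 + 0·4948 + (-1)·(-695) = 695
  c_3 = (0)·(-38192) + 1·28695 + (-2)·(4948) + (0)·(-695) = 18799
  c_4 = (0)·(-38192) + 1·28695 + (-1)·(4948) + (0)·(-695) = 23747
Writing each c_i in base p = 13:
  c_1 = 8607 = 1·13^0 + 12·13^1 + 11·13^2 + 3·13^3
  c_2 = 695 = 6·13^0 + 1·13^1 + 4·13^2
  c_3 = 18799 = 1·13^0 + 3·13^1 + 7·13^2 + 8·13^3
  c_4 = 23747 = 9·13^0 + 6·13^1 + 10·13^2 + 10·13^3
λ_0 = (1, 6, 1, 9)
λ_1 = (12, 1, 3, 6)
λ_2 = (11, 4, 7, 10)
λ_3 = (3, 0, 8, 10)

((1, 6, 1, 9), (12, 1, 3, 6), (11, 4, 7, 10), (3, 0, 8, 10))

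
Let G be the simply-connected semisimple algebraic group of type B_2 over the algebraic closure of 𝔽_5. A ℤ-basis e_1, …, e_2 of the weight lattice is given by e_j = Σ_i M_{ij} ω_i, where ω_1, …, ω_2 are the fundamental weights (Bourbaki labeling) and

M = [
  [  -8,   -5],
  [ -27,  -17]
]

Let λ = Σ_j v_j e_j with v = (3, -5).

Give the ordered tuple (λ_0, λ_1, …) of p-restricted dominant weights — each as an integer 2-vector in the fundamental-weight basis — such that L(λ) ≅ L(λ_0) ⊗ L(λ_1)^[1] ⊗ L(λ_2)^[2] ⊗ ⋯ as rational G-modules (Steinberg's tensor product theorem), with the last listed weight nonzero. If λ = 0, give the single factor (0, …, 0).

((1, 4),)

Compute c_i = Σ_j M_{ij} v_j with v = (3, -5):
  c_1 = (-8)·(3) + (-5)·(-5) = 1
  c_2 = (-27)·(3) + (-17)·(-5) = 4
Base-5 expansion of each c_i:
  c_1 = 1 = 1·5^0
  c_2 = 4 = 4·5^0
Factor λ_0 = (1, 4)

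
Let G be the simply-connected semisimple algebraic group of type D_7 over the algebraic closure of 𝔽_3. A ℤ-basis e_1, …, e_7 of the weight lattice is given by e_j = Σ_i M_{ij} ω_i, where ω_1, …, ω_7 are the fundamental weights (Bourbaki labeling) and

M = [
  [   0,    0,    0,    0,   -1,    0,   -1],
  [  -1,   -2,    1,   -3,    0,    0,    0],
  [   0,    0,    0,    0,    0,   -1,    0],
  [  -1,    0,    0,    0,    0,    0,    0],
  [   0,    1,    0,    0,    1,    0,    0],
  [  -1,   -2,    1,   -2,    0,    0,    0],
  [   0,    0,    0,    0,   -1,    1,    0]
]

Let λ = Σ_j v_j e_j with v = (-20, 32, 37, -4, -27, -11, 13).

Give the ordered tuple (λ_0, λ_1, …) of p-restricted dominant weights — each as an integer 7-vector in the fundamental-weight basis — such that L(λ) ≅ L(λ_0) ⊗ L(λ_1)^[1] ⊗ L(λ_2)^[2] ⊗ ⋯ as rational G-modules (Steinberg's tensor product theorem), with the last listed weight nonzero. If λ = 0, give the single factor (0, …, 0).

Converting to the ω-basis (c_i = row i of M dotted with v = (-20, 32, 37, -4, -27, -11, 13)):
  c_1 = (0)·(-20) + (0)·(32) + (0)·(37) + (0)·(-4) + (-1)·(-27) + (0)·(-11) + (-1)·(13) = 14
  c_2 = (-1)·(-20) + (-2)·(32) + (1)·(37) + (-3)·(-4) + (0)·(-27) + (0)·(-11) + (0)·(13) = 5
  c_3 = (0)·(-20) + (0)·(32) + (0)·(37) + (0)·(-4) + (0)·(-27) + (-1)·(-11) + (0)·(13) = 11
  c_4 = (-1)·(-20) + (0)·(32) + (0)·(37) + (0)·(-4) + (0)·(-27) + (0)·(-11) + (0)·(13) = 20
  c_5 = (0)·(-20) + (1)·(32) + (0)·(37) + (0)·(-4) + (1)·(-27) + (0)·(-11) + (0)·(13) = 5
  c_6 = (-1)·(-20) + (-2)·(32) + (1)·(37) + (-2)·(-4) + (0)·(-27) + (0)·(-11) + (0)·(13) = 1
  c_7 = (0)·(-20) + (0)·(32) + (0)·(37) + (0)·(-4) + (-1)·(-27) + (1)·(-11) + (0)·(13) = 16
Expand coordinatewise in base 3:
  c_1 = 14 = 2·3^0 + 1·3^1 + 1·3^2
  c_2 = 5 = 2·3^0 + 1·3^1
  c_3 = 11 = 2·3^0 + 0·3^1 + 1·3^2
  c_4 = 20 = 2·3^0 + 0·3^1 + 2·3^2
  c_5 = 5 = 2·3^0 + 1·3^1
  c_6 = 1 = 1·3^0
  c_7 = 16 = 1·3^0 + 2·3^1 + 1·3^2
p-restricted factor λ_0 = (2, 2, 2, 2, 2, 1, 1)
p-restricted factor λ_1 = (1, 1, 0, 0, 1, 0, 2)
p-restricted factor λ_2 = (1, 0, 1, 2, 0, 0, 1)

((2, 2, 2, 2, 2, 1, 1), (1, 1, 0, 0, 1, 0, 2), (1, 0, 1, 2, 0, 0, 1))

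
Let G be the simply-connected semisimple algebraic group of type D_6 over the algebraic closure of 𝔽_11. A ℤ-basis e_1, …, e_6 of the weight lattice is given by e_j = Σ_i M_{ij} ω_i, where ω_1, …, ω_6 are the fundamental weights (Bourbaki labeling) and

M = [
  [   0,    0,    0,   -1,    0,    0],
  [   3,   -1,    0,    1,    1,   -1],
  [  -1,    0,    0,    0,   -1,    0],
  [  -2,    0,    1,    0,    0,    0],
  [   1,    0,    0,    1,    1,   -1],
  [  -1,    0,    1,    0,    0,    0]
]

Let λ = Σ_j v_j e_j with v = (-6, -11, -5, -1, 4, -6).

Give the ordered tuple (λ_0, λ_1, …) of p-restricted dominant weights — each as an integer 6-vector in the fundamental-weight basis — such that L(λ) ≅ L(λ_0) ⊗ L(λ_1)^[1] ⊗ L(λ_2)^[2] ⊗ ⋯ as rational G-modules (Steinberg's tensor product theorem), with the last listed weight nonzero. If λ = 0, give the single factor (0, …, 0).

((1, 2, 2, 7, 3, 1),)

Compute c_i = Σ_j M_{ij} v_j with v = (-6, -11, -5, -1, 4, -6):
  c_1 = (0)·(-6) + (0)·(-11) + (0)·(-5) + (-1)·(-1) + 0·4 + (0)·(-6) = 1
  c_2 = (3)·(-6) + (-1)·(-11) + (0)·(-5) + (1)·(-1) + 1·4 + (-1)·(-6) = 2
  c_3 = (-1)·(-6) + (0)·(-11) + (0)·(-5) + (0)·(-1) + (-1)·(4) + (0)·(-6) = 2
  c_4 = (-2)·(-6) + (0)·(-11) + (1)·(-5) + (0)·(-1) + 0·4 + (0)·(-6) = 7
  c_5 = (1)·(-6) + (0)·(-11) + (0)·(-5) + (1)·(-1) + 1·4 + (-1)·(-6) = 3
  c_6 = (-1)·(-6) + (0)·(-11) + (1)·(-5) + (0)·(-1) + 0·4 + (0)·(-6) = 1
Base-11 expansion of each c_i:
  c_1 = 1 = 1·11^0
  c_2 = 2 = 2·11^0
  c_3 = 2 = 2·11^0
  c_4 = 7 = 7·11^0
  c_5 = 3 = 3·11^0
  c_6 = 1 = 1·11^0
λ_0 = (1, 2, 2, 7, 3, 1)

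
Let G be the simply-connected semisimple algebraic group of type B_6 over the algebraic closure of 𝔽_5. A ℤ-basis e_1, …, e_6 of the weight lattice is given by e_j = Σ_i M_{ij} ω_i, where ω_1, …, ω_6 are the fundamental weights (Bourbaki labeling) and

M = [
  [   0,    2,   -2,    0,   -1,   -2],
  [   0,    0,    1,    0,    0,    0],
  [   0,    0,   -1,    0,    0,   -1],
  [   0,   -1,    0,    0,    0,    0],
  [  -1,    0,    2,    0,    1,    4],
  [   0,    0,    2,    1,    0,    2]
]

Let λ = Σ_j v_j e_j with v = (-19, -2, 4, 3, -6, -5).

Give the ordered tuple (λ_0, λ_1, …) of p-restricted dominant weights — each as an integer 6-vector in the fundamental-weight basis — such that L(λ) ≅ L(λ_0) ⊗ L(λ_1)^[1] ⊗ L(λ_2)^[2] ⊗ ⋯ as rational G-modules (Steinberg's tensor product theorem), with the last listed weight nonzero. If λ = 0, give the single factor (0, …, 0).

ω-coordinates c = M·v, v = (-19, -2, 4, 3, -6, -5):
  c_1 = 0*-19 + 2*-2 + -2*4 + 0*3 + -1*-6 + -2*-5 = 4
  c_2 = 0*-19 + 0*-2 + 1*4 + 0*3 + 0*-6 + 0*-5 = 4
  c_3 = 0*-19 + 0*-2 + -1*4 + 0*3 + 0*-6 + -1*-5 = 1
  c_4 = 0*-19 + -1*-2 + 0*4 + 0*3 + 0*-6 + 0*-5 = 2
  c_5 = -1*-19 + 0*-2 + 2*4 + 0*3 + 1*-6 + 4*-5 = 1
  c_6 = 0*-19 + 0*-2 + 2*4 + 1*3 + 0*-6 + 2*-5 = 1
Expand coordinatewise in base 5:
  c_1 = 4 = 4·5^0
  c_2 = 4 = 4·5^0
  c_3 = 1 = 1·5^0
  c_4 = 2 = 2·5^0
  c_5 = 1 = 1·5^0
  c_6 = 1 = 1·5^0
Factor λ_0 = (4, 4, 1, 2, 1, 1)

((4, 4, 1, 2, 1, 1),)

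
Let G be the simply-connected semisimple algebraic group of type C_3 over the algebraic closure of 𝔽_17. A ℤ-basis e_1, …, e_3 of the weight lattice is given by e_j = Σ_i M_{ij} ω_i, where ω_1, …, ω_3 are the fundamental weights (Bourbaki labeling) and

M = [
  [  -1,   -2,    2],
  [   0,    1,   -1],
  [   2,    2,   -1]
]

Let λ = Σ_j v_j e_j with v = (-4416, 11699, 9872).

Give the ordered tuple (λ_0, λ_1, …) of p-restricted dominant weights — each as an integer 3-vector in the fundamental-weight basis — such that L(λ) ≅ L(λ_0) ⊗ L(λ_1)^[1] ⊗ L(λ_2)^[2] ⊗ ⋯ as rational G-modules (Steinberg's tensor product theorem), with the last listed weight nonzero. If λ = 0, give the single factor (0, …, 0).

In the fundamental-weight basis, λ has coordinates c = M·v (v = (-4416, 11699, 9872)):
  c_1 = -1*-4416 + -2*11699 + 2*9872 = 762
  c_2 = 0*-4416 + 1*11699 + -1*9872 = 1827
  c_3 = 2*-4416 + 2*11699 + -1*9872 = 4694
Base-17 expansion of each c_i:
  c_1 = 762 = 14·17^0 + 10·17^1 + 2·17^2
  c_2 = 1827 = 8·17^0 + 5·17^1 + 6·17^2
  c_3 = 4694 = 2·17^0 + 4·17^1 + 16·17^2
λ_0 = (14, 8, 2)
λ_1 = (10, 5, 4)
λ_2 = (2, 6, 16)

((14, 8, 2), (10, 5, 4), (2, 6, 16))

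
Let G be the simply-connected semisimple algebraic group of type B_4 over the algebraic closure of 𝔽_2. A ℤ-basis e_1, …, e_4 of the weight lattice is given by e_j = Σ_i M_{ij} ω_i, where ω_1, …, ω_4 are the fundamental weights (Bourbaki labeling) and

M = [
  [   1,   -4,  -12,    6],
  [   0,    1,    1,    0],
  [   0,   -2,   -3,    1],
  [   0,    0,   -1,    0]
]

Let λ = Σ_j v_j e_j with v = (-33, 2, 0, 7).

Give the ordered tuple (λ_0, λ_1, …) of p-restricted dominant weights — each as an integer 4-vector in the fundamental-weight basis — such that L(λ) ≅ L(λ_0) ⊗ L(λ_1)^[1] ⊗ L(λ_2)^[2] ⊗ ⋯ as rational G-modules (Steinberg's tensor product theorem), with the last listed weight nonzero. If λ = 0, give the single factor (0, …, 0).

((1, 0, 1, 0), (0, 1, 1, 0))

Converting to the ω-basis (c_i = row i of M dotted with v = (-33, 2, 0, 7)):
  c_1 = (1)·(-33) + (-4)·(2) + (-12)·(0) + 6·7 = 1
  c_2 = (0)·(-33) + 1·2 + 1·0 + 0·7 = 2
  c_3 = (0)·(-33) + (-2)·(2) + (-3)·(0) + 1·7 = 3
  c_4 = (0)·(-33) + 0·2 + (-1)·(0) + 0·7 = 0
Expand coordinatewise in base 2:
  c_1 = 1 = 1·2^0
  c_2 = 2 = 0·2^0 + 1·2^1
  c_3 = 3 = 1·2^0 + 1·2^1
  c_4 = 0
p-restricted factor λ_0 = (1, 0, 1, 0)
p-restricted factor λ_1 = (0, 1, 1, 0)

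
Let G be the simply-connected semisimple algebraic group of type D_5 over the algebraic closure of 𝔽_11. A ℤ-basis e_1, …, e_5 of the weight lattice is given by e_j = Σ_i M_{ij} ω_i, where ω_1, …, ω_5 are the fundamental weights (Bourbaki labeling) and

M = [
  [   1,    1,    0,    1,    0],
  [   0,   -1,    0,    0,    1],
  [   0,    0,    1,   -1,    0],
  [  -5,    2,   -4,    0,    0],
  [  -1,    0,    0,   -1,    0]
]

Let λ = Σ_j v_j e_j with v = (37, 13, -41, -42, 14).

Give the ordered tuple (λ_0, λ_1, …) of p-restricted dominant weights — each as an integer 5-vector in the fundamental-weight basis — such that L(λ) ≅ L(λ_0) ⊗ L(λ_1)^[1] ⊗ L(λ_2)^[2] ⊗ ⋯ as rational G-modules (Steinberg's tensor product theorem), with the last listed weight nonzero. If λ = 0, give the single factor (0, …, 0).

Change of basis e → ω: c = M·v where v = (37, 13, -41, -42, 14):
  c_1 = 1*37 + 1*13 + 0*-41 + 1*-42 + 0*14 = 8
  c_2 = 0*37 + -1*13 + 0*-41 + 0*-42 + 1*14 = 1
  c_3 = 0*37 + 0*13 + 1*-41 + -1*-42 + 0*14 = 1
  c_4 = -5*37 + 2*13 + -4*-41 + 0*-42 + 0*14 = 5
  c_5 = -1*37 + 0*13 + 0*-41 + -1*-42 + 0*14 = 5
Writing each c_i in base p = 11:
  c_1 = 8 = 8·11^0
  c_2 = 1 = 1·11^0
  c_3 = 1 = 1·11^0
  c_4 = 5 = 5·11^0
  c_5 = 5 = 5·11^0
λ_0 = (8, 1, 1, 5, 5)

((8, 1, 1, 5, 5),)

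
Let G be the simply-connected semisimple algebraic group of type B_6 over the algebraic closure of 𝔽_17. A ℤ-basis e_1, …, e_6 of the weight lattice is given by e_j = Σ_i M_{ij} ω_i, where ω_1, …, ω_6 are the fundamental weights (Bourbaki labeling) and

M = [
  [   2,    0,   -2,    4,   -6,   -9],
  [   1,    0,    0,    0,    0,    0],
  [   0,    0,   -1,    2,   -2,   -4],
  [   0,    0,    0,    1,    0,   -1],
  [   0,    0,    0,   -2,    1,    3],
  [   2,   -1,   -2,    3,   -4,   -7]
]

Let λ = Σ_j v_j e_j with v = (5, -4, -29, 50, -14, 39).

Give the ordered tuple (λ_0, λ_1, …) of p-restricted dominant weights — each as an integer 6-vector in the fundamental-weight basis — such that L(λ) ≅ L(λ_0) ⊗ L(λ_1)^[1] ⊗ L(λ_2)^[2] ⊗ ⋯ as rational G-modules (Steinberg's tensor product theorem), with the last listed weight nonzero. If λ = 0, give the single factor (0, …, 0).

ω-coordinates c = M·v, v = (5, -4, -29, 50, -14, 39):
  c_1 = 2·5 + (0)·(-4) + (-2)·(-29) + 4·50 + (-6)·(-14) + (-9)·(39) = 1
  c_2 = 1·5 + (0)·(-4) + (0)·(-29) + 0·50 + (0)·(-14) + 0·39 = 5
  c_3 = 0·5 + (0)·(-4) + (-1)·(-29) + 2·50 + (-2)·(-14) + (-4)·(39) = 1
  c_4 = 0·5 + (0)·(-4) + (0)·(-29) + 1·50 + (0)·(-14) + (-1)·(39) = 11
  c_5 = 0·5 + (0)·(-4) + (0)·(-29) + (-2)·(50) + (1)·(-14) + 3·39 = 3
  c_6 = 2·5 + (-1)·(-4) + (-2)·(-29) + 3·50 + (-4)·(-14) + (-7)·(39) = 5
Expand coordinatewise in base 17:
  c_1 = 1 = 1·17^0
  c_2 = 5 = 5·17^0
  c_3 = 1 = 1·17^0
  c_4 = 11 = 11·17^0
  c_5 = 3 = 3·17^0
  c_6 = 5 = 5·17^0
p-restricted factor λ_0 = (1, 5, 1, 11, 3, 5)

((1, 5, 1, 11, 3, 5),)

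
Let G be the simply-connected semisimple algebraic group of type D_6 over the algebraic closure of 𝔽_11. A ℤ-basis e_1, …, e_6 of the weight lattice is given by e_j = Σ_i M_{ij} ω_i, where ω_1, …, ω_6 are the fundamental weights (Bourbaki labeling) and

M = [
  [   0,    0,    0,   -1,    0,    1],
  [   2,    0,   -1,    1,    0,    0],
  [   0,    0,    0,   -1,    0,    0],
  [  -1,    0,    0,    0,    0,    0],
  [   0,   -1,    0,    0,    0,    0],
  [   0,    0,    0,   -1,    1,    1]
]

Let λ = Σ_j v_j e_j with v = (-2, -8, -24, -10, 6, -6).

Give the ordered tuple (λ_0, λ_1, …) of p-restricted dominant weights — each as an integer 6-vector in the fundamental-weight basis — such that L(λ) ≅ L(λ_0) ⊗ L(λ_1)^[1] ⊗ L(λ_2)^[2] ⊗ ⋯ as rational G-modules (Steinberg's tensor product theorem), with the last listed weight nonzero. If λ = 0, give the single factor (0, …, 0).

((4, 10, 10, 2, 8, 10),)

In the fundamental-weight basis, λ has coordinates c = M·v (v = (-2, -8, -24, -10, 6, -6)):
  c_1 = (0)·(-2) + (0)·(-8) + (0)·(-24) + (-1)·(-10) + 0·6 + (1)·(-6) = 4
  c_2 = (2)·(-2) + (0)·(-8) + (-1)·(-24) + (1)·(-10) + 0·6 + (0)·(-6) = 10
  c_3 = (0)·(-2) + (0)·(-8) + (0)·(-24) + (-1)·(-10) + 0·6 + (0)·(-6) = 10
  c_4 = (-1)·(-2) + (0)·(-8) + (0)·(-24) + (0)·(-10) + 0·6 + (0)·(-6) = 2
  c_5 = (0)·(-2) + (-1)·(-8) + (0)·(-24) + (0)·(-10) + 0·6 + (0)·(-6) = 8
  c_6 = (0)·(-2) + (0)·(-8) + (0)·(-24) + (-1)·(-10) + 1·6 + (1)·(-6) = 10
Expand coordinatewise in base 11:
  c_1 = 4 = 4·11^0
  c_2 = 10 = 10·11^0
  c_3 = 10 = 10·11^0
  c_4 = 2 = 2·11^0
  c_5 = 8 = 8·11^0
  c_6 = 10 = 10·11^0
p-restricted factor λ_0 = (4, 10, 10, 2, 8, 10)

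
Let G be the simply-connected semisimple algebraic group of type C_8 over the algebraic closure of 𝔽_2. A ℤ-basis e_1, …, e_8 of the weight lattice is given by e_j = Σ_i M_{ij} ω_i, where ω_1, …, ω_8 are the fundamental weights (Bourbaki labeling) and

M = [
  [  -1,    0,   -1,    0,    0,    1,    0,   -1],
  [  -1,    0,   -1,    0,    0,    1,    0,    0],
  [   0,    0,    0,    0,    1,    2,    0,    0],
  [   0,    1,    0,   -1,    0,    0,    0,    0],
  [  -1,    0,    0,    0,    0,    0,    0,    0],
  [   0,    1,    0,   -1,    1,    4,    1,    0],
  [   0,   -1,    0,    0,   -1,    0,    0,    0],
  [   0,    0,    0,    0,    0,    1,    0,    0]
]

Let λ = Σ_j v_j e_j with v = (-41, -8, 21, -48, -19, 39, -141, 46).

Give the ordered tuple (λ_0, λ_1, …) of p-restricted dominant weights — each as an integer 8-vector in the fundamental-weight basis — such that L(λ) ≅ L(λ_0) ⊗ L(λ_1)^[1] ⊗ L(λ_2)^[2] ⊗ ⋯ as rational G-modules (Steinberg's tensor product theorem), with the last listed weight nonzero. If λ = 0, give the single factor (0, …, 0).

((1, 1, 1, 0, 1, 0, 1, 1), (0, 1, 1, 0, 0, 0, 1, 1), (1, 0, 0, 0, 0, 1, 0, 1), (1, 1, 1, 1, 1, 0, 1, 0), (0, 1, 1, 0, 0, 0, 1, 0), (0, 1, 1, 1, 1, 1, 0, 1))

In the fundamental-weight basis, λ has coordinates c = M·v (v = (-41, -8, 21, -48, -19, 39, -141, 46)):
  c_1 = (-1)·(-41) + (0)·(-8) + (-1)·(21) + (0)·(-48) + (0)·(-19) + (1)·(39) + (0)·(-141) + (-1)·(46) = 13
  c_2 = (-1)·(-41) + (0)·(-8) + (-1)·(21) + (0)·(-48) + (0)·(-19) + (1)·(39) + (0)·(-141) + (0)·(46) = 59
  c_3 = (0)·(-41) + (0)·(-8) + (0)·(21) + (0)·(-48) + (1)·(-19) + (2)·(39) + (0)·(-141) + (0)·(46) = 59
  c_4 = (0)·(-41) + (1)·(-8) + (0)·(21) + (-1)·(-48) + (0)·(-19) + (0)·(39) + (0)·(-141) + (0)·(46) = 40
  c_5 = (-1)·(-41) + (0)·(-8) + (0)·(21) + (0)·(-48) + (0)·(-19) + (0)·(39) + (0)·(-141) + (0)·(46) = 41
  c_6 = (0)·(-41) + (1)·(-8) + (0)·(21) + (-1)·(-48) + (1)·(-19) + (4)·(39) + (1)·(-141) + (0)·(46) = 36
  c_7 = (0)·(-41) + (-1)·(-8) + (0)·(21) + (0)·(-48) + (-1)·(-19) + (0)·(39) + (0)·(-141) + (0)·(46) = 27
  c_8 = (0)·(-41) + (0)·(-8) + (0)·(21) + (0)·(-48) + (0)·(-19) + (1)·(39) + (0)·(-141) + (0)·(46) = 39
Writing each c_i in base p = 2:
  c_1 = 13 = 1·2^0 + 0·2^1 + 1·2^2 + 1·2^3
  c_2 = 59 = 1·2^0 + 1·2^1 + 0·2^2 + 1·2^3 + 1·2^4 + 1·2^5
  c_3 = 59 = 1·2^0 + 1·2^1 + 0·2^2 + 1·2^3 + 1·2^4 + 1·2^5
  c_4 = 40 = 0·2^0 + 0·2^1 + 0·2^2 + 1·2^3 + 0·2^4 + 1·2^5
  c_5 = 41 = 1·2^0 + 0·2^1 + 0·2^2 + 1·2^3 + 0·2^4 + 1·2^5
  c_6 = 36 = 0·2^0 + 0·2^1 + 1·2^2 + 0·2^3 + 0·2^4 + 1·2^5
  c_7 = 27 = 1·2^0 + 1·2^1 + 0·2^2 + 1·2^3 + 1·2^4
  c_8 = 39 = 1·2^0 + 1·2^1 + 1·2^2 + 0·2^3 + 0·2^4 + 1·2^5
λ_0 = (1, 1, 1, 0, 1, 0, 1, 1)
λ_1 = (0, 1, 1, 0, 0, 0, 1, 1)
λ_2 = (1, 0, 0, 0, 0, 1, 0, 1)
λ_3 = (1, 1, 1, 1, 1, 0, 1, 0)
λ_4 = (0, 1, 1, 0, 0, 0, 1, 0)
λ_5 = (0, 1, 1, 1, 1, 1, 0, 1)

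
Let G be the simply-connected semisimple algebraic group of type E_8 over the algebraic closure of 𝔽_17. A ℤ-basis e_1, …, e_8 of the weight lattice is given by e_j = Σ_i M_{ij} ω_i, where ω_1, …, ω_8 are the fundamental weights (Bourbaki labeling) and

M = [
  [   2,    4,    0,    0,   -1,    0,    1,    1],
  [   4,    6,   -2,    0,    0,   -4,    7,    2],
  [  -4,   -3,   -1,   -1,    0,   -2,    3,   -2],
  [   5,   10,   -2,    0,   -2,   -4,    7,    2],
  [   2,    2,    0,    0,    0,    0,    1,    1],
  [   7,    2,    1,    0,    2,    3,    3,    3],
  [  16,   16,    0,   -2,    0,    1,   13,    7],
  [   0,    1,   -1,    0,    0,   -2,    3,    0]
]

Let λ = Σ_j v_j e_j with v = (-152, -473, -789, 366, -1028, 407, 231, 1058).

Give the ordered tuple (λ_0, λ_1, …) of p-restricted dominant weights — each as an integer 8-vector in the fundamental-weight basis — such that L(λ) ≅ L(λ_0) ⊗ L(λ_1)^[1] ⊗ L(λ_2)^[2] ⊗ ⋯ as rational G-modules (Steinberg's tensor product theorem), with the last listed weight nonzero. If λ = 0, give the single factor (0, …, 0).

((2, 16, 9, 11, 5, 12, 16, 8), (7, 13, 12, 14, 2, 13, 4, 11))

Change of basis e → ω: c = M·v where v = (-152, -473, -789, 366, -1028, 407, 231, 1058):
  c_1 = (2)·(-152) + (4)·(-473) + (0)·(-789) + 0·366 + (-1)·(-1028) + 0·407 + 1·231 + 1·1058 = 121
  c_2 = (4)·(-152) + (6)·(-473) + (-2)·(-789) + 0·366 + (0)·(-1028) + (-4)·(407) + 7·231 + 2·1058 = 237
  c_3 = (-4)·(-152) + (-3)·(-473) + (-1)·(-789) + (-1)·(366) + (0)·(-1028) + (-2)·(407) + 3·231 + (-2)·(1058) = 213
  c_4 = (5)·(-152) + (10)·(-473) + (-2)·(-789) + 0·366 + (-2)·(-1028) + (-4)·(407) + 7·231 + 2·1058 = 249
  c_5 = (2)·(-152) + (2)·(-473) + (0)·(-789) + 0·366 + (0)·(-1028) + 0·407 + 1·231 + 1·1058 = 39
  c_6 = (7)·(-152) + (2)·(-473) + (1)·(-789) + 0·366 + (2)·(-1028) + 3·407 + 3·231 + 3·1058 = 233
  c_7 = (16)·(-152) + (16)·(-473) + (0)·(-789) + (-2)·(366) + (0)·(-1028) + 1·407 + 13·231 + 7·1058 = 84
  c_8 = (0)·(-152) + (1)·(-473) + (-1)·(-789) + 0·366 + (0)·(-1028) + (-2)·(407) + 3·231 + 0·1058 = 195
p = 17; digits c_i = Σ_j d_{ij}·17^j, 0 ≤ d_{ij} < 17:
  c_1 = 121 = 2·17^0 + 7·17^1
  c_2 = 237 = 16·17^0 + 13·17^1
  c_3 = 213 = 9·17^0 + 12·17^1
  c_4 = 249 = 11·17^0 + 14·17^1
  c_5 = 39 = 5·17^0 + 2·17^1
  c_6 = 233 = 12·17^0 + 13·17^1
  c_7 = 84 = 16·17^0 + 4·17^1
  c_8 = 195 = 8·17^0 + 11·17^1
p-restricted factor λ_0 = (2, 16, 9, 11, 5, 12, 16, 8)
p-restricted factor λ_1 = (7, 13, 12, 14, 2, 13, 4, 11)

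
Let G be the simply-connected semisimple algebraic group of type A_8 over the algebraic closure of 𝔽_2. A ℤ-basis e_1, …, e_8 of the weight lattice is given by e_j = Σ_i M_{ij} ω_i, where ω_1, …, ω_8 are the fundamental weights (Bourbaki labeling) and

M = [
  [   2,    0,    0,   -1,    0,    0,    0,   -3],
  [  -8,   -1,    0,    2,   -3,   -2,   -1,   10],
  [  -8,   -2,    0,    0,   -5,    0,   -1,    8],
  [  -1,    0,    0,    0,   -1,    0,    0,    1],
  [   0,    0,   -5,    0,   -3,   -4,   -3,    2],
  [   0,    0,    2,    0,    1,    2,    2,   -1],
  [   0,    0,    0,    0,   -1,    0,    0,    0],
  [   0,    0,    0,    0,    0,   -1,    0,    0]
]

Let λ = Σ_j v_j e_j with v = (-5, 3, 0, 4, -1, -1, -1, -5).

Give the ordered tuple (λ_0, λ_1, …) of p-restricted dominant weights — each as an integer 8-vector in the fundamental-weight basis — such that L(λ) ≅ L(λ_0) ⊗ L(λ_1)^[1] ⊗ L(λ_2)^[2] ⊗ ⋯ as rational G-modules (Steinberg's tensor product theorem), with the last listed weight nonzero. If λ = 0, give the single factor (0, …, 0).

((1, 1, 0, 1, 0, 0, 1, 1),)

ω-coordinates c = M·v, v = (-5, 3, 0, 4, -1, -1, -1, -5):
  c_1 = (2)·(-5) + (0)·(3) + (0)·(0) + (-1)·(4) + (0)·(-1) + (0)·(-1) + (0)·(-1) + (-3)·(-5) = 1
  c_2 = (-8)·(-5) + (-1)·(3) + (0)·(0) + (2)·(4) + (-3)·(-1) + (-2)·(-1) + (-1)·(-1) + (10)·(-5) = 1
  c_3 = (-8)·(-5) + (-2)·(3) + (0)·(0) + (0)·(4) + (-5)·(-1) + (0)·(-1) + (-1)·(-1) + (8)·(-5) = 0
  c_4 = (-1)·(-5) + (0)·(3) + (0)·(0) + (0)·(4) + (-1)·(-1) + (0)·(-1) + (0)·(-1) + (1)·(-5) = 1
  c_5 = (0)·(-5) + (0)·(3) + (-5)·(0) + (0)·(4) + (-3)·(-1) + (-4)·(-1) + (-3)·(-1) + (2)·(-5) = 0
  c_6 = (0)·(-5) + (0)·(3) + (2)·(0) + (0)·(4) + (1)·(-1) + (2)·(-1) + (2)·(-1) + (-1)·(-5) = 0
  c_7 = (0)·(-5) + (0)·(3) + (0)·(0) + (0)·(4) + (-1)·(-1) + (0)·(-1) + (0)·(-1) + (0)·(-5) = 1
  c_8 = (0)·(-5) + (0)·(3) + (0)·(0) + (0)·(4) + (0)·(-1) + (-1)·(-1) + (0)·(-1) + (0)·(-5) = 1
Writing each c_i in base p = 2:
  c_1 = 1 = 1·2^0
  c_2 = 1 = 1·2^0
  c_3 = 0
  c_4 = 1 = 1·2^0
  c_5 = 0
  c_6 = 0
  c_7 = 1 = 1·2^0
  c_8 = 1 = 1·2^0
λ_0 = (1, 1, 0, 1, 0, 0, 1, 1)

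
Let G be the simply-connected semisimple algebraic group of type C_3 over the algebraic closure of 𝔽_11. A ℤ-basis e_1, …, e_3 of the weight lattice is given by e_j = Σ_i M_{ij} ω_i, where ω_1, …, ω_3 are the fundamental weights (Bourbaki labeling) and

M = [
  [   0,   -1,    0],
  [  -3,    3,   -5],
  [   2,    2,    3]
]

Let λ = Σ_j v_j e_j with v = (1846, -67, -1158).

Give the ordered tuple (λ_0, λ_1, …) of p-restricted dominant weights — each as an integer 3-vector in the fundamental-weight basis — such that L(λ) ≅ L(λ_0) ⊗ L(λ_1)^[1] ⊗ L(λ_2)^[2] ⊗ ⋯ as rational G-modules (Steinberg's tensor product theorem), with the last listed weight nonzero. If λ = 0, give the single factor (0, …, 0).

ω-coordinates c = M·v, v = (1846, -67, -1158):
  c_1 = 0*1846 + -1*-67 + 0*-1158 = 67
  c_2 = -3*1846 + 3*-67 + -5*-1158 = 51
  c_3 = 2*1846 + 2*-67 + 3*-1158 = 84
Writing each c_i in base p = 11:
  c_1 = 67 = 1·11^0 + 6·11^1
  c_2 = 51 = 7·11^0 + 4·11^1
  c_3 = 84 = 7·11^0 + 7·11^1
p-restricted factor λ_0 = (1, 7, 7)
p-restricted factor λ_1 = (6, 4, 7)

((1, 7, 7), (6, 4, 7))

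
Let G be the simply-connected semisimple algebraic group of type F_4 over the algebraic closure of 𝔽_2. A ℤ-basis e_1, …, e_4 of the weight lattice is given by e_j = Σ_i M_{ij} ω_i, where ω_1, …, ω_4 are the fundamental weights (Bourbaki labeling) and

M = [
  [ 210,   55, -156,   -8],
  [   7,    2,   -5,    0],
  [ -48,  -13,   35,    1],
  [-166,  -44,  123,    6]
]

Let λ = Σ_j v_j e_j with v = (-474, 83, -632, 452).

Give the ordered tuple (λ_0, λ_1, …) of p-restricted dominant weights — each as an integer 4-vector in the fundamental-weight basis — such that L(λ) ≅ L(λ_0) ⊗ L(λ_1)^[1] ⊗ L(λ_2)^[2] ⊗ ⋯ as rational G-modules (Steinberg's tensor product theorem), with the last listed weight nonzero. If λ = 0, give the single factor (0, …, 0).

((1, 0, 1, 0), (0, 0, 0, 0), (0, 0, 1, 0), (0, 1, 0, 1))

Converting to the ω-basis (c_i = row i of M dotted with v = (-474, 83, -632, 452)):
  c_1 = 210*-474 + 55*83 + -156*-632 + -8*452 = 1
  c_2 = 7*-474 + 2*83 + -5*-632 + 0*452 = 8
  c_3 = -48*-474 + -13*83 + 35*-632 + 1*452 = 5
  c_4 = -166*-474 + -44*83 + 123*-632 + 6*452 = 8
Expand coordinatewise in base 2:
  c_1 = 1 = 1·2^0
  c_2 = 8 = 0·2^0 + 0·2^1 + 0·2^2 + 1·2^3
  c_3 = 5 = 1·2^0 + 0·2^1 + 1·2^2
  c_4 = 8 = 0·2^0 + 0·2^1 + 0·2^2 + 1·2^3
p-restricted factor λ_0 = (1, 0, 1, 0)
p-restricted factor λ_1 = (0, 0, 0, 0)
p-restricted factor λ_2 = (0, 0, 1, 0)
p-restricted factor λ_3 = (0, 1, 0, 1)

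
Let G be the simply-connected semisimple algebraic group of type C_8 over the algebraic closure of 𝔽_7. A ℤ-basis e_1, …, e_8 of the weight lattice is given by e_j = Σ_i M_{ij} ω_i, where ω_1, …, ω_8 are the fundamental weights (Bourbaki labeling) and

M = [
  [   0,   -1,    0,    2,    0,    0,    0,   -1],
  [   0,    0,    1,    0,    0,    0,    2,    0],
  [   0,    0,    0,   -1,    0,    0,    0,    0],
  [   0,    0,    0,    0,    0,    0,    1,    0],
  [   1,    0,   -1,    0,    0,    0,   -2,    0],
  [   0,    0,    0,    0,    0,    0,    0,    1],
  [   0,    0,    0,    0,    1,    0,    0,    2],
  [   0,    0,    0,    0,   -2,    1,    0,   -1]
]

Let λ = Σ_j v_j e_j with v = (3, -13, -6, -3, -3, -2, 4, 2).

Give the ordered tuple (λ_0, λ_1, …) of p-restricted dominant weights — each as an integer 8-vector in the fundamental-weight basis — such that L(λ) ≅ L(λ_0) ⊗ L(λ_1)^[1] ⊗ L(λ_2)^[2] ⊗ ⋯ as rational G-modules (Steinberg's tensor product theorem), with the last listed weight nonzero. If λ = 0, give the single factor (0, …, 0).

((5, 2, 3, 4, 1, 2, 1, 2),)

In the fundamental-weight basis, λ has coordinates c = M·v (v = (3, -13, -6, -3, -3, -2, 4, 2)):
  c_1 = 0*3 + -1*-13 + 0*-6 + 2*-3 + 0*-3 + 0*-2 + 0*4 + -1*2 = 5
  c_2 = 0*3 + 0*-13 + 1*-6 + 0*-3 + 0*-3 + 0*-2 + 2*4 + 0*2 = 2
  c_3 = 0*3 + 0*-13 + 0*-6 + -1*-3 + 0*-3 + 0*-2 + 0*4 + 0*2 = 3
  c_4 = 0*3 + 0*-13 + 0*-6 + 0*-3 + 0*-3 + 0*-2 + 1*4 + 0*2 = 4
  c_5 = 1*3 + 0*-13 + -1*-6 + 0*-3 + 0*-3 + 0*-2 + -2*4 + 0*2 = 1
  c_6 = 0*3 + 0*-13 + 0*-6 + 0*-3 + 0*-3 + 0*-2 + 0*4 + 1*2 = 2
  c_7 = 0*3 + 0*-13 + 0*-6 + 0*-3 + 1*-3 + 0*-2 + 0*4 + 2*2 = 1
  c_8 = 0*3 + 0*-13 + 0*-6 + 0*-3 + -2*-3 + 1*-2 + 0*4 + -1*2 = 2
Writing each c_i in base p = 7:
  c_1 = 5 = 5·7^0
  c_2 = 2 = 2·7^0
  c_3 = 3 = 3·7^0
  c_4 = 4 = 4·7^0
  c_5 = 1 = 1·7^0
  c_6 = 2 = 2·7^0
  c_7 = 1 = 1·7^0
  c_8 = 2 = 2·7^0
λ_0 = (5, 2, 3, 4, 1, 2, 1, 2)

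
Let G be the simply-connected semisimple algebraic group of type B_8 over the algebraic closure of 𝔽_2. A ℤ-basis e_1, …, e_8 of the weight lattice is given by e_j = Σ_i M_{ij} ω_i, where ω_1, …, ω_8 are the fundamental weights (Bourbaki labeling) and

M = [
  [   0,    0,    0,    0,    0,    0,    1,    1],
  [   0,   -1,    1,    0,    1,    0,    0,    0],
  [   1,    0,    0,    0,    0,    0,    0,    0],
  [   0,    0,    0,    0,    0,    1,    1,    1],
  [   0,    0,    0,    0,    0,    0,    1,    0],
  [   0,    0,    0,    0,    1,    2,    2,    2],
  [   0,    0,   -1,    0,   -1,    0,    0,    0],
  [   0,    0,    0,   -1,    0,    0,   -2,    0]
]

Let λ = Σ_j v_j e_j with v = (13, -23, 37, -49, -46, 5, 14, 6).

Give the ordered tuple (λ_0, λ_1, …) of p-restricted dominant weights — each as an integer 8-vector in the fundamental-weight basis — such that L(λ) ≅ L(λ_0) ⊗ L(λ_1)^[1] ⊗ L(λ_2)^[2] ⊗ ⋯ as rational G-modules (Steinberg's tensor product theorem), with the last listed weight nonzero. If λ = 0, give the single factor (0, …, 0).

Compute c_i = Σ_j M_{ij} v_j with v = (13, -23, 37, -49, -46, 5, 14, 6):
  c_1 = 0·13 + (0)·(-23) + 0·37 + (0)·(-49) + (0)·(-46) + 0·5 + 1·14 + 1·6 = 20
  c_2 = 0·13 + (-1)·(-23) + 1·37 + (0)·(-49) + (1)·(-46) + 0·5 + 0·14 + 0·6 = 14
  c_3 = 1·13 + (0)·(-23) + 0·37 + (0)·(-49) + (0)·(-46) + 0·5 + 0·14 + 0·6 = 13
  c_4 = 0·13 + (0)·(-23) + 0·37 + (0)·(-49) + (0)·(-46) + 1·5 + 1·14 + 1·6 = 25
  c_5 = 0·13 + (0)·(-23) + 0·37 + (0)·(-49) + (0)·(-46) + 0·5 + 1·14 + 0·6 = 14
  c_6 = 0·13 + (0)·(-23) + 0·37 + (0)·(-49) + (1)·(-46) + 2·5 + 2·14 + 2·6 = 4
  c_7 = 0·13 + (0)·(-23) + (-1)·(37) + (0)·(-49) + (-1)·(-46) + 0·5 + 0·14 + 0·6 = 9
  c_8 = 0·13 + (0)·(-23) + 0·37 + (-1)·(-49) + (0)·(-46) + 0·5 + (-2)·(14) + 0·6 = 21
Base-2 expansion of each c_i:
  c_1 = 20 = 0·2^0 + 0·2^1 + 1·2^2 + 0·2^3 + 1·2^4
  c_2 = 14 = 0·2^0 + 1·2^1 + 1·2^2 + 1·2^3
  c_3 = 13 = 1·2^0 + 0·2^1 + 1·2^2 + 1·2^3
  c_4 = 25 = 1·2^0 + 0·2^1 + 0·2^2 + 1·2^3 + 1·2^4
  c_5 = 14 = 0·2^0 + 1·2^1 + 1·2^2 + 1·2^3
  c_6 = 4 = 0·2^0 + 0·2^1 + 1·2^2
  c_7 = 9 = 1·2^0 + 0·2^1 + 0·2^2 + 1·2^3
  c_8 = 21 = 1·2^0 + 0·2^1 + 1·2^2 + 0·2^3 + 1·2^4
p-restricted factor λ_0 = (0, 0, 1, 1, 0, 0, 1, 1)
p-restricted factor λ_1 = (0, 1, 0, 0, 1, 0, 0, 0)
p-restricted factor λ_2 = (1, 1, 1, 0, 1, 1, 0, 1)
p-restricted factor λ_3 = (0, 1, 1, 1, 1, 0, 1, 0)
p-restricted factor λ_4 = (1, 0, 0, 1, 0, 0, 0, 1)

((0, 0, 1, 1, 0, 0, 1, 1), (0, 1, 0, 0, 1, 0, 0, 0), (1, 1, 1, 0, 1, 1, 0, 1), (0, 1, 1, 1, 1, 0, 1, 0), (1, 0, 0, 1, 0, 0, 0, 1))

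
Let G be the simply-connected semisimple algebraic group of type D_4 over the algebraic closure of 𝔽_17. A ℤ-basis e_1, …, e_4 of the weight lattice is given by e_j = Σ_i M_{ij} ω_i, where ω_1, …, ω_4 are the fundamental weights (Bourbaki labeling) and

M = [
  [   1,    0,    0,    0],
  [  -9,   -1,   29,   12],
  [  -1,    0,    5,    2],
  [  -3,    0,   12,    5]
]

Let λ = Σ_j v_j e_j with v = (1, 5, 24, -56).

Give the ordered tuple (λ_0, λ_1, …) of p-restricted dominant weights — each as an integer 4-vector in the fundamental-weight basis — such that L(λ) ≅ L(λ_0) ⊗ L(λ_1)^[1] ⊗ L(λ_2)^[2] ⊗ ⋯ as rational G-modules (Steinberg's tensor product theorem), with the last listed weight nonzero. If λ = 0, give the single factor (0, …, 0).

((1, 10, 7, 5),)

Change of basis e → ω: c = M·v where v = (1, 5, 24, -56):
  c_1 = 1*1 + 0*5 + 0*24 + 0*-56 = 1
  c_2 = -9*1 + -1*5 + 29*24 + 12*-56 = 10
  c_3 = -1*1 + 0*5 + 5*24 + 2*-56 = 7
  c_4 = -3*1 + 0*5 + 12*24 + 5*-56 = 5
Expand coordinatewise in base 17:
  c_1 = 1 = 1·17^0
  c_2 = 10 = 10·17^0
  c_3 = 7 = 7·17^0
  c_4 = 5 = 5·17^0
λ_0 = (1, 10, 7, 5)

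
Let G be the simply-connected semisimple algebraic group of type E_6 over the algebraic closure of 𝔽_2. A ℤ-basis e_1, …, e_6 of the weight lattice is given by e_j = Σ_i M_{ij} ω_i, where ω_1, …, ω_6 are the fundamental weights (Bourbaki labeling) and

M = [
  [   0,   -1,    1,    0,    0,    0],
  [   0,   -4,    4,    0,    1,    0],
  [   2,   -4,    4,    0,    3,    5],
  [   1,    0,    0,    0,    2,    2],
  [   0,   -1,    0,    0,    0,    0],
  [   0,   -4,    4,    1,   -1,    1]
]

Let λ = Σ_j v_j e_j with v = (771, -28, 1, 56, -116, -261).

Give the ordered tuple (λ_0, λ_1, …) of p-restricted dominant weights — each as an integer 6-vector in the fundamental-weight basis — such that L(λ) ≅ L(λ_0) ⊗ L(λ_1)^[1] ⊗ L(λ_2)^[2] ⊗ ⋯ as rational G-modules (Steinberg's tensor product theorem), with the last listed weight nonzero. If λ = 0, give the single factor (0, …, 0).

Converting to the ω-basis (c_i = row i of M dotted with v = (771, -28, 1, 56, -116, -261)):
  c_1 = 0·771 + (-1)·(-28) + 1·1 + 0·56 + (0)·(-116) + (0)·(-261) = 29
  c_2 = 0·771 + (-4)·(-28) + 4·1 + 0·56 + (1)·(-116) + (0)·(-261) = 0
  c_3 = 2·771 + (-4)·(-28) + 4·1 + 0·56 + (3)·(-116) + (5)·(-261) = 5
  c_4 = 1·771 + (0)·(-28) + 0·1 + 0·56 + (2)·(-116) + (2)·(-261) = 17
  c_5 = 0·771 + (-1)·(-28) + 0·1 + 0·56 + (0)·(-116) + (0)·(-261) = 28
  c_6 = 0·771 + (-4)·(-28) + 4·1 + 1·56 + (-1)·(-116) + (1)·(-261) = 27
Writing each c_i in base p = 2:
  c_1 = 29 = 1·2^0 + 0·2^1 + 1·2^2 + 1·2^3 + 1·2^4
  c_2 = 0
  c_3 = 5 = 1·2^0 + 0·2^1 + 1·2^2
  c_4 = 17 = 1·2^0 + 0·2^1 + 0·2^2 + 0·2^3 + 1·2^4
  c_5 = 28 = 0·2^0 + 0·2^1 + 1·2^2 + 1·2^3 + 1·2^4
  c_6 = 27 = 1·2^0 + 1·2^1 + 0·2^2 + 1·2^3 + 1·2^4
Factor λ_0 = (1, 0, 1, 1, 0, 1)
Factor λ_1 = (0, 0, 0, 0, 0, 1)
Factor λ_2 = (1, 0, 1, 0, 1, 0)
Factor λ_3 = (1, 0, 0, 0, 1, 1)
Factor λ_4 = (1, 0, 0, 1, 1, 1)

((1, 0, 1, 1, 0, 1), (0, 0, 0, 0, 0, 1), (1, 0, 1, 0, 1, 0), (1, 0, 0, 0, 1, 1), (1, 0, 0, 1, 1, 1))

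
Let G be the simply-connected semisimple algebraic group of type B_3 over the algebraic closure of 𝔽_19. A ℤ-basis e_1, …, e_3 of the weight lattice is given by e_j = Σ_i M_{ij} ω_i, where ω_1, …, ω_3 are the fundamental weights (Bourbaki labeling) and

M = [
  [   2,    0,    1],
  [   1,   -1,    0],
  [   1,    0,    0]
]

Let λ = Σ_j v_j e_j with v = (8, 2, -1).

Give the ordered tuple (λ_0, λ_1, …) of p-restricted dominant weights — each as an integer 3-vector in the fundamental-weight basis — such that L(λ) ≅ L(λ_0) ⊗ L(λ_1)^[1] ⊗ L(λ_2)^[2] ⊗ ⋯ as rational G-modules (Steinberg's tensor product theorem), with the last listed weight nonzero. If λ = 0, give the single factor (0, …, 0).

ω-coordinates c = M·v, v = (8, 2, -1):
  c_1 = 2·8 + 0·2 + (1)·(-1) = 15
  c_2 = 1·8 + (-1)·(2) + (0)·(-1) = 6
  c_3 = 1·8 + 0·2 + (0)·(-1) = 8
p = 19; digits c_i = Σ_j d_{ij}·19^j, 0 ≤ d_{ij} < 19:
  c_1 = 15 = 15·19^0
  c_2 = 6 = 6·19^0
  c_3 = 8 = 8·19^0
λ_0 = (15, 6, 8)

((15, 6, 8),)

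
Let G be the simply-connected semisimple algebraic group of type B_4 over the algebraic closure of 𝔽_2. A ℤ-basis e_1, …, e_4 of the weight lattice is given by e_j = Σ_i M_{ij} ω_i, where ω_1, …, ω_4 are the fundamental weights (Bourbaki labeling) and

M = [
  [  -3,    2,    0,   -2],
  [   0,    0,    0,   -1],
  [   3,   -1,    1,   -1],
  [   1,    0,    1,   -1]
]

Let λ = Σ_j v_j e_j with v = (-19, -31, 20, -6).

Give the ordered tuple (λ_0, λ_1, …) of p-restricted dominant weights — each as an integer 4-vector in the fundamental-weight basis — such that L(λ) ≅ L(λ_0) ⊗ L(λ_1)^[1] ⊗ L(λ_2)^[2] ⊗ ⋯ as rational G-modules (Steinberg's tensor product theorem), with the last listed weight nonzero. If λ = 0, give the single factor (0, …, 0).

Converting to the ω-basis (c_i = row i of M dotted with v = (-19, -31, 20, -6)):
  c_1 = (-3)·(-19) + (2)·(-31) + 0·20 + (-2)·(-6) = 7
  c_2 = (0)·(-19) + (0)·(-31) + 0·20 + (-1)·(-6) = 6
  c_3 = (3)·(-19) + (-1)·(-31) + 1·20 + (-1)·(-6) = 0
  c_4 = (1)·(-19) + (0)·(-31) + 1·20 + (-1)·(-6) = 7
Writing each c_i in base p = 2:
  c_1 = 7 = 1·2^0 + 1·2^1 + 1·2^2
  c_2 = 6 = 0·2^0 + 1·2^1 + 1·2^2
  c_3 = 0
  c_4 = 7 = 1·2^0 + 1·2^1 + 1·2^2
p-restricted factor λ_0 = (1, 0, 0, 1)
p-restricted factor λ_1 = (1, 1, 0, 1)
p-restricted factor λ_2 = (1, 1, 0, 1)

((1, 0, 0, 1), (1, 1, 0, 1), (1, 1, 0, 1))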